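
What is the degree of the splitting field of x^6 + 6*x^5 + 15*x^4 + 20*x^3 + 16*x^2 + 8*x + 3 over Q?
The degree of the splitting field over Q equals the order of the Galois group, so first determine the group. The polynomial f is an irreducible sextic over Q, so G = Gal(f/Q) is one of the 16 transitive subgroups 6T1, ..., 6T16 of S_6. The discriminant of f is -61504, which is not a perfect square, so G is not contained in A_6. The transitive groups of degree 6 not contained in A_6 are: C_6 (6T1, order 6), S_3 (6T2, order 6), D_6 (6T3, order 12), C_3 x S_3 (6T5, order 18), A_4 x C_2 (6T6, order 24), S_4 (6T8, order 24), S_3 x S_3 (6T9, order 36), S_4 x C_2 (6T11, order 48), (S_3 x S_3) : C_2 (6T13, order 72), PGL(2,5) (6T14, order 120), S_6 (6T16, order 720). By Dedekind's theorem, for a prime p not dividing disc(f) the degrees of the irreducible factors of f mod p form the cycle type of an element of G. Factoring f modulo the 17 such primes p <= 67 (skipping 2, 31, which divide the discriminant), each new pattern first appears at: mod 3: f = (x)(x + 2)(x^4 + x^3 + x^2 + 1), pattern 4+1+1; mod 5: f = (x^3 + 4x + 2)(x^3 + x^2 + x + 4), pattern 3+3; mod 7: f = (x^6 + 6x^5 + x^4 + 6x^3 + 2x^2 + x + 3), pattern 6; mod 11: f = (x^2 + x + 7)(x^2 + 2x + 10)(x^2 + 3x + 9), pattern 2+2+2; mod 13: f = (x^2 + 2x + 7)(x^4 + 4x^3 + 5x + 6), pattern 4+2; mod 37: f = (x + 6)(x + 33)(x^2 + 11x + 26)(x^2 + 30x + 8), pattern 2+2+1+1; mod 47: f = (x + 6)(x + 10)(x + 39)(x + 43)(x^2 + 2x + 13), pattern 2+1+1+1+1. No other pattern occurs in this range, so the set of observed cycle types is {4+1+1, 3+3, 6, 2+2+2, 4+2, 2+2+1+1, 2+1+1+1+1}. The candidates containing elements of all these cycle types are S_4 x C_2 (6T11) of order 48, S_6 (6T16) of order 720; the others are excluded. The observed types are precisely the cycle types that occur in S_4 x C_2 (6T11) (apart from the identity). Each of the other remaining candidates has further cycle types, and by the Chebotarev density theorem the matching factorization patterns would occur for a proportion of primes equal to their share of the group: S_6 (6T16) additionally contains elements of type 5+1, 3+2+1, 3+1+1+1 (304 of its 720 elements, about 42% of primes). None of the 17 primes tested shows any such pattern (for each of these groups the chance of that is below 10^-4), which rules them out. Hence G = S_4 x C_2 (6T11), of order 48. The Galois group S_4 x C_2 (6T11) has order 48, so the splitting field has degree 48 over Q.

48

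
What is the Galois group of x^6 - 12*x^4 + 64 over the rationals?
A_4 x C_2 (order 24)

The polynomial f is an irreducible sextic over Q, so G = Gal(f/Q) is one of the 16 transitive subgroups 6T1, ..., 6T16 of S_6. The discriminant of f is -450868486864896, which is not a perfect square, so G is not contained in A_6. The transitive groups of degree 6 not contained in A_6 are: C_6 (6T1, order 6), S_3 (6T2, order 6), D_6 (6T3, order 12), C_3 x S_3 (6T5, order 18), A_4 x C_2 (6T6, order 24), S_4 (6T8, order 24), S_3 x S_3 (6T9, order 36), S_4 x C_2 (6T11, order 48), (S_3 x S_3) : C_2 (6T13, order 72), PGL(2,5) (6T14, order 120), S_6 (6T16, order 720). By Dedekind's theorem, for a prime p not dividing disc(f) the degrees of the irreducible factors of f mod p form the cycle type of an element of G. Factoring f modulo the 33 such primes p <= 149 (skipping 2, 3, which divide the discriminant), each new pattern first appears at: mod 5: f = (x^3 + 2x^2 + x + 4)(x^3 + 3x^2 + x + 1), pattern 3+3; mod 7: f = (x^6 + 2x^4 + 1), pattern 6; mod 17: f = (x + 4)(x + 13)(x^2 + 7)(x^2 + 14), pattern 2+2+1+1; mod 19: f = (x + 5)(x + 7)(x + 12)(x + 14)(x^2 + 5), pattern 2+1+1+1+1; mod 71: f = (x^2 + 3)(x^2 + 18)(x^2 + 38), pattern 2+2+2. No other pattern occurs in this range, so the set of observed cycle types is {3+3, 6, 2+2+1+1, 2+1+1+1+1, 2+2+2}. The candidates containing elements of all these cycle types are A_4 x C_2 (6T6) of order 24, S_4 x C_2 (6T11) of order 48, (S_3 x S_3) : C_2 (6T13) of order 72, S_6 (6T16) of order 720; the others are excluded. The observed types are precisely the cycle types that occur in A_4 x C_2 (6T6) (apart from the identity). Each of the other remaining candidates has further cycle types, and by the Chebotarev density theorem the matching factorization patterns would occur for a proportion of primes equal to their share of the group: S_4 x C_2 (6T11) additionally contains elements of type 4+2, 4+1+1 (12 of its 48 elements, about 25% of primes); (S_3 x S_3) : C_2 (6T13) additionally contains elements of type 4+2, 3+2+1, 3+1+1+1 (34 of its 72 elements, about 47% of primes); S_6 (6T16) additionally contains elements of type 5+1, 4+2, 4+1+1, 3+2+1, 3+1+1+1 (484 of its 720 elements, about 67% of primes). None of the 33 primes tested shows any such pattern (for each of these groups the chance of that is below 10^-4), which rules them out. Hence G = A_4 x C_2 (6T6), of order 24.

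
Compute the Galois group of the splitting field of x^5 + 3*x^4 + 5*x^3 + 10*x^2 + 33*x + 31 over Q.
D_5 (order 10)

The polynomial f is an irreducible quintic over Q, so G = Gal(f/Q) is a transitive subgroup of S_5: one of C_5 (5T1, order 5), D_5 (5T2, order 10), F_20 (5T3, order 20), A_5 (5T4, order 60) or S_5 (5T5, order 120). The discriminant of f is 1161105625 = 34075^2, a perfect square, so G is contained in A_5. The transitive groups of degree 5 contained in A_5 are: C_5 (5T1, order 5), D_5 (5T2, order 10), A_5 (5T4, order 60). By Dedekind's theorem, for a prime p not dividing disc(f) the degrees of the irreducible factors of f mod p form the cycle type of an element of G. Factoring f modulo the 23 such primes p <= 101 (skipping 5, 29, 47, which divide the discriminant), each new pattern first appears at: mod 2: f = (x^5 + x^4 + x^3 + x + 1), pattern 5; mod 11: f = (x + 4)(x^2 + 3x + 8)(x^2 + 7x + 2), pattern 2+2+1; mod 83: f = (x + 19)(x + 35)(x + 40)(x + 76)(x + 82), pattern 1+1+1+1+1. No other pattern occurs in this range, so the set of observed cycle types is {5, 2+2+1, 1+1+1+1+1}. The candidates containing elements of all these cycle types are D_5 (5T2) of order 10, A_5 (5T4) of order 60; the others are excluded. The observed types are precisely the cycle types that occur in D_5 (5T2). Each of the other remaining candidates has further cycle types, and by the Chebotarev density theorem the matching factorization patterns would occur for a proportion of primes equal to their share of the group: A_5 (5T4) additionally contains elements of type 3+1+1 (20 of its 60 elements, about 33% of primes). None of the 23 primes tested shows any such pattern (for each of these groups the chance of that is below 10^-4), which rules them out. Hence G = D_5 (5T2), of order 10.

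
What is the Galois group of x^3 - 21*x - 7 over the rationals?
C_3, A_3

The polynomial is an irreducible cubic over Q and its discriminant is 35721 = 189^2, a perfect square. For an irreducible cubic, a square discriminant forces the Galois group to be A_3, the cyclic group of order 3.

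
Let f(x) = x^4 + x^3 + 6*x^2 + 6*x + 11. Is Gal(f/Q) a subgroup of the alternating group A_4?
The polynomial is irreducible of degree 4 over Q. Its discriminant is 78125, which is not a perfect square. A Galois group lies in the alternating group exactly when the discriminant is a square in Q, so the Galois group (C_4) is not contained in A_4.

No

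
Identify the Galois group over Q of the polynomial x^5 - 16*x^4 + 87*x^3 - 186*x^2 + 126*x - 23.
C_5

The polynomial f is an irreducible quintic over Q, so G = Gal(f/Q) is a transitive subgroup of S_5: one of C_5 (5T1, order 5), D_5 (5T2, order 10), F_20 (5T3, order 20), A_5 (5T4, order 60) or S_5 (5T5, order 120). The discriminant of f is 65723449 = 8107^2, a perfect square, so G is contained in A_5. The transitive groups of degree 5 contained in A_5 are: C_5 (5T1, order 5), D_5 (5T2, order 10), A_5 (5T4, order 60). By Dedekind's theorem, for a prime p not dividing disc(f) the degrees of the irreducible factors of f mod p form the cycle type of an element of G. Factoring f modulo the 14 such primes p <= 47 (skipping 11, which divides the discriminant), each new pattern first appears at: mod 2: f = (x^5 + x^3 + 1), pattern 5; mod 23: f = (x)(x + 4)(x + 13)(x + 16)(x + 20), pattern 1+1+1+1+1. No other pattern occurs in this range, so the set of observed cycle types is {5, 1+1+1+1+1}. The candidates containing elements of all these cycle types are C_5 (5T1) of order 5, D_5 (5T2) of order 10, A_5 (5T4) of order 60; the others are excluded. The observed types are precisely the cycle types that occur in C_5 (5T1). Each of the other remaining candidates has further cycle types, and by the Chebotarev density theorem the matching factorization patterns would occur for a proportion of primes equal to their share of the group: D_5 (5T2) additionally contains elements of type 2+2+1 (5 of its 10 elements, about 50% of primes); A_5 (5T4) additionally contains elements of type 3+1+1, 2+2+1 (35 of its 60 elements, about 58% of primes). None of the 14 primes tested shows any such pattern (for each of these groups the chance of that is below 10^-4), which rules them out. Hence G = C_5 (5T1), of order 5.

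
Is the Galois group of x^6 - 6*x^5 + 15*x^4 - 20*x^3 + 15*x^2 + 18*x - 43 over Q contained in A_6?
The polynomial is irreducible of degree 6 over Q. Its discriminant is 746496000000 = 864000^2, a perfect square. A Galois group lies in the alternating group exactly when the discriminant is a square in Q, so the Galois group (A_6) is contained in A_6.

Yes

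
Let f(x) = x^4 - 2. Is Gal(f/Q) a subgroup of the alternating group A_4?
The polynomial is irreducible of degree 4 over Q. Its discriminant is -2048, which is not a perfect square. A Galois group lies in the alternating group exactly when the discriminant is a square in Q, so the Galois group (D_4) is not contained in A_4.

No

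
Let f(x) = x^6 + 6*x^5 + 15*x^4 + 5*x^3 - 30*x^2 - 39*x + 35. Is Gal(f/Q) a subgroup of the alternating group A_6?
No

The polynomial is irreducible of degree 6 over Q. Its discriminant is 42688773981, which is not a perfect square. A Galois group lies in the alternating group exactly when the discriminant is a square in Q, so the Galois group (S_3 x S_3) is not contained in A_6.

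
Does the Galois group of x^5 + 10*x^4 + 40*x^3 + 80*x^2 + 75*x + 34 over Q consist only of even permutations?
The polynomial is irreducible of degree 5 over Q. Its discriminant is 64000000 = 8000^2, a perfect square. A Galois group lies in the alternating group exactly when the discriminant is a square in Q, so the Galois group (D_5) is contained in A_5.

Yes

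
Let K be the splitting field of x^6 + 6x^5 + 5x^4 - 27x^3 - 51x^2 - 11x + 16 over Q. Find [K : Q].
The degree of the splitting field over Q equals the order of the Galois group, so first determine the group. The polynomial f is an irreducible sextic over Q, so G = Gal(f/Q) is one of the 16 transitive subgroups 6T1, ..., 6T16 of S_6. The discriminant of f is 30991489 = 5567^2, a perfect square, so G is contained in A_6. The transitive groups of degree 6 contained in A_6 are: A_4 (6T4, order 12), S_4 (6T7, order 24), (C_3 x C_3) : C_4 (6T10, order 36), PSL(2,5) (6T12, order 60), A_6 (6T15, order 360). By Dedekind's theorem, for a prime p not dividing disc(f) the degrees of the irreducible factors of f mod p form the cycle type of an element of G. Factoring f modulo the 21 such primes p <= 79 (skipping 19, which divides the discriminant), each new pattern first appears at: mod 2: f = (x)(x^5 + x^3 + x^2 + x + 1), pattern 5+1; mod 7: f = (x^3 + x^2 + 3x + 1)(x^3 + 5x^2 + 4x + 2), pattern 3+3; mod 61: f = (x + 38)(x + 60)(x^2 + 13x + 60)(x^2 + 17x + 55), pattern 2+2+1+1. No other pattern occurs in this range, so the set of observed cycle types is {5+1, 3+3, 2+2+1+1}. The candidates containing elements of all these cycle types are PSL(2,5) (6T12) of order 60, A_6 (6T15) of order 360; the others are excluded. The observed types are precisely the cycle types that occur in PSL(2,5) (6T12) (apart from the identity). Each of the other remaining candidates has further cycle types, and by the Chebotarev density theorem the matching factorization patterns would occur for a proportion of primes equal to their share of the group: A_6 (6T15) additionally contains elements of type 4+2, 3+1+1+1 (130 of its 360 elements, about 36% of primes). None of the 21 primes tested shows any such pattern (for each of these groups the chance of that is below 10^-4), which rules them out. Hence G = PSL(2,5) (6T12), of order 60. The Galois group PSL(2,5) (6T12) has order 60, so the splitting field has degree 60 over Q.

60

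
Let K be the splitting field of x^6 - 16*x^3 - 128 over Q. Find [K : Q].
36

The degree of the splitting field over Q equals the order of the Galois group, so first determine the group. The polynomial f is an irreducible sextic over Q, so G = Gal(f/Q) is one of the 16 transitive subgroups 6T1, ..., 6T16 of S_6. The discriminant of f is 5410421842378752, which is not a perfect square, so G is not contained in A_6. The transitive groups of degree 6 not contained in A_6 are: C_6 (6T1, order 6), S_3 (6T2, order 6), D_6 (6T3, order 12), C_3 x S_3 (6T5, order 18), A_4 x C_2 (6T6, order 24), S_4 (6T8, order 24), S_3 x S_3 (6T9, order 36), S_4 x C_2 (6T11, order 48), (S_3 x S_3) : C_2 (6T13, order 72), PGL(2,5) (6T14, order 120), S_6 (6T16, order 720). By Dedekind's theorem, for a prime p not dividing disc(f) the degrees of the irreducible factors of f mod p form the cycle type of an element of G. Factoring f modulo the 23 such primes p <= 97 (skipping 2, 3, which divide the discriminant), each new pattern first appears at: mod 5: f = (x^6 + 4x^3 + 2), pattern 6; mod 11: f = (x + 6)(x + 10)(x^2 + x + 1)(x^2 + 5x + 3), pattern 2+2+1+1; mod 13: f = (x + 4)(x + 10)(x + 12)(x^3 + 11), pattern 3+1+1+1; mod 31: f = (x^2 + 16x + 3)(x^2 + 18x + 13)(x^2 + 28x + 15), pattern 2+2+2; mod 97: f = (x^3 + 9)(x^3 + 72), pattern 3+3. No other pattern occurs in this range, so the set of observed cycle types is {6, 2+2+1+1, 3+1+1+1, 2+2+2, 3+3}. The candidates containing elements of all these cycle types are S_3 x S_3 (6T9) of order 36, (S_3 x S_3) : C_2 (6T13) of order 72, S_6 (6T16) of order 720; the others are excluded. The observed types are precisely the cycle types that occur in S_3 x S_3 (6T9) (apart from the identity). Each of the other remaining candidates has further cycle types, and by the Chebotarev density theorem the matching factorization patterns would occur for a proportion of primes equal to their share of the group: (S_3 x S_3) : C_2 (6T13) additionally contains elements of type 4+2, 3+2+1, 2+1+1+1+1 (36 of its 72 elements, about 50% of primes); S_6 (6T16) additionally contains elements of type 5+1, 4+2, 4+1+1, 3+2+1, 2+1+1+1+1 (459 of its 720 elements, about 64% of primes). None of the 23 primes tested shows any such pattern (for each of these groups the chance of that is below 10^-4), which rules them out. Hence G = S_3 x S_3 (6T9), of order 36. The Galois group S_3 x S_3 (6T9) has order 36, so the splitting field has degree 36 over Q.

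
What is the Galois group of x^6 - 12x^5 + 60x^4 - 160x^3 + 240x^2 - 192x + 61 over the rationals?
6T3: D_6

The polynomial f is an irreducible sextic over Q, so G = Gal(f/Q) is one of the 16 transitive subgroups 6T1, ..., 6T16 of S_6. The discriminant of f is 11337408, which is not a perfect square, so G is not contained in A_6. The transitive groups of degree 6 not contained in A_6 are: C_6 (6T1, order 6), S_3 (6T2, order 6), D_6 (6T3, order 12), C_3 x S_3 (6T5, order 18), A_4 x C_2 (6T6, order 24), S_4 (6T8, order 24), S_3 x S_3 (6T9, order 36), S_4 x C_2 (6T11, order 48), (S_3 x S_3) : C_2 (6T13, order 72), PGL(2,5) (6T14, order 120), S_6 (6T16, order 720). By Dedekind's theorem, for a prime p not dividing disc(f) the degrees of the irreducible factors of f mod p form the cycle type of an element of G. Factoring f modulo the 79 such primes p <= 419 (skipping 2, 3, which divide the discriminant), each new pattern first appears at: mod 5: f = (x^2 + x + 2)(x^2 + 3x + 3)(x^2 + 4x + 1), pattern 2+2+2; mod 7: f = (x^6 + 2x^5 + 4x^4 + x^3 + 2x^2 + 4x + 5), pattern 6; mod 11: f = (x + 1)(x + 6)(x^2 + 4x + 8)(x^2 + 10x + 7), pattern 2+2+1+1; mod 13: f = (x^3 + 7x^2 + 12x + 1)(x^3 + 7x^2 + 12x + 9), pattern 3+3; mod 61: f = (x)(x + 24)(x + 26)(x + 31)(x + 33)(x + 57), pattern 1+1+1+1+1+1. No other pattern occurs in this range, so the set of observed cycle types is {2+2+2, 6, 2+2+1+1, 3+3, 1+1+1+1+1+1}. The candidates containing elements of all these cycle types are D_6 (6T3) of order 12, A_4 x C_2 (6T6) of order 24, S_3 x S_3 (6T9) of order 36, S_4 x C_2 (6T11) of order 48, (S_3 x S_3) : C_2 (6T13) of order 72, PGL(2,5) (6T14) of order 120, S_6 (6T16) of order 720; the others are excluded. The observed types are precisely the cycle types that occur in D_6 (6T3). Each of the other remaining candidates has further cycle types, and by the Chebotarev density theorem the matching factorization patterns would occur for a proportion of primes equal to their share of the group: A_4 x C_2 (6T6) additionally contains elements of type 2+1+1+1+1 (3 of its 24 elements, about 12% of primes); S_3 x S_3 (6T9) additionally contains elements of type 3+1+1+1 (4 of its 36 elements, about 11% of primes); S_4 x C_2 (6T11) additionally contains elements of type 4+2, 4+1+1, 2+1+1+1+1 (15 of its 48 elements, about 31% of primes); (S_3 x S_3) : C_2 (6T13) additionally contains elements of type 4+2, 3+2+1, 3+1+1+1, 2+1+1+1+1 (40 of its 72 elements, about 56% of primes); PGL(2,5) (6T14) additionally contains elements of type 5+1, 4+1+1 (54 of its 120 elements, about 45% of primes); S_6 (6T16) additionally contains elements of type 5+1, 4+2, 4+1+1, 3+2+1, 3+1+1+1, 2+1+1+1+1 (499 of its 720 elements, about 69% of primes). None of the 79 primes tested shows any such pattern (for each of these groups the chance of that is below 10^-4), which rules them out. Hence G = D_6 (6T3), of order 12.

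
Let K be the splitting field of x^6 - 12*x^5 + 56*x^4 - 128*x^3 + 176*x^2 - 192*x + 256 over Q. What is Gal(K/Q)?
The polynomial f is an irreducible sextic over Q, so G = Gal(f/Q) is one of the 16 transitive subgroups 6T1, ..., 6T16 of S_6. The discriminant of f is -5497558138880000, which is not a perfect square, so G is not contained in A_6. The transitive groups of degree 6 not contained in A_6 are: C_6 (6T1, order 6), S_3 (6T2, order 6), D_6 (6T3, order 12), C_3 x S_3 (6T5, order 18), A_4 x C_2 (6T6, order 24), S_4 (6T8, order 24), S_3 x S_3 (6T9, order 36), S_4 x C_2 (6T11, order 48), (S_3 x S_3) : C_2 (6T13, order 72), PGL(2,5) (6T14, order 120), S_6 (6T16, order 720). By Dedekind's theorem, for a prime p not dividing disc(f) the degrees of the irreducible factors of f mod p form the cycle type of an element of G. Factoring f modulo the 22 such primes p <= 89 (skipping 2, 5, which divide the discriminant), each new pattern first appears at: mod 3: f = (x^3 + x^2 + 2x + 1)(x^3 + 2x^2 + x + 1), pattern 3+3; mod 7: f = (x^2 + x + 4)(x^2 + 3x + 5)(x^2 + 5x + 3), pattern 2+2+2; mod 13: f = (x + 3)(x + 6)(x^4 + 5x^3 + 6x^2 + x + 7), pattern 4+1+1; mod 43: f = (x + 17)(x + 22)(x^2 + 39x + 1)(x^2 + 39x + 20), pattern 2+2+1+1. No other pattern occurs in this range, so the set of observed cycle types is {3+3, 2+2+2, 4+1+1, 2+2+1+1}. The candidates containing elements of all these cycle types are S_4 (6T8) of order 24, S_4 x C_2 (6T11) of order 48, PGL(2,5) (6T14) of order 120, S_6 (6T16) of order 720; the others are excluded. The observed types are precisely the cycle types that occur in S_4 (6T8) (apart from the identity). Each of the other remaining candidates has further cycle types, and by the Chebotarev density theorem the matching factorization patterns would occur for a proportion of primes equal to their share of the group: S_4 x C_2 (6T11) additionally contains elements of type 6, 4+2, 2+1+1+1+1 (17 of its 48 elements, about 35% of primes); PGL(2,5) (6T14) additionally contains elements of type 6, 5+1 (44 of its 120 elements, about 37% of primes); S_6 (6T16) additionally contains elements of type 6, 5+1, 4+2, 3+2+1, 3+1+1+1, 2+1+1+1+1 (529 of its 720 elements, about 73% of primes). None of the 22 primes tested shows any such pattern (for each of these groups the chance of that is below 10^-4), which rules them out. Hence G = S_4 (6T8), of order 24.

S_4, S_4(6c), the S_4-action on 6 points not in A_6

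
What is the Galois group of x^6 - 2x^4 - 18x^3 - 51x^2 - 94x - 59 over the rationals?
6T7: S_4

The polynomial f is an irreducible sextic over Q, so G = Gal(f/Q) is one of the 16 transitive subgroups 6T1, ..., 6T16 of S_6. The discriminant of f is 87452721811456 = 9351616^2, a perfect square, so G is contained in A_6. The transitive groups of degree 6 contained in A_6 are: A_4 (6T4, order 12), S_4 (6T7, order 24), (C_3 x C_3) : C_4 (6T10, order 36), PSL(2,5) (6T12, order 60), A_6 (6T15, order 360). By Dedekind's theorem, for a prime p not dividing disc(f) the degrees of the irreducible factors of f mod p form the cycle type of an element of G. Factoring f modulo the 79 such primes p <= 419 (skipping 2, 23, which divide the discriminant), each new pattern first appears at: mod 3: f = (x^3 + x^2 + 2x + 1)(x^3 + 2x^2 + 1), pattern 3+3; mod 5: f = (x^2 + x + 1)(x^4 + 4x^3 + 3x^2 + 1), pattern 4+2; mod 19: f = (x + 3)(x + 4)(x^2 + 5x + 15)(x^2 + 7x + 4), pattern 2+2+1+1; mod 223: f = (x + 4)(x + 93)(x + 158)(x + 205)(x + 210)(x + 222), pattern 1+1+1+1+1+1. No other pattern occurs in this range, so the set of observed cycle types is {3+3, 4+2, 2+2+1+1, 1+1+1+1+1+1}. The candidates containing elements of all these cycle types are S_4 (6T7) of order 24, (C_3 x C_3) : C_4 (6T10) of order 36, A_6 (6T15) of order 360; the others are excluded. The observed types are precisely the cycle types that occur in S_4 (6T7). Each of the other remaining candidates has further cycle types, and by the Chebotarev density theorem the matching factorization patterns would occur for a proportion of primes equal to their share of the group: (C_3 x C_3) : C_4 (6T10) additionally contains elements of type 3+1+1+1 (4 of its 36 elements, about 11% of primes); A_6 (6T15) additionally contains elements of type 5+1, 3+1+1+1 (184 of its 360 elements, about 51% of primes). None of the 79 primes tested shows any such pattern (for each of these groups the chance of that is below 10^-4), which rules them out. Hence G = S_4 (6T7), of order 24.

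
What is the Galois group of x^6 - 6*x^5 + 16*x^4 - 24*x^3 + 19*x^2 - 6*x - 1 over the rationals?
6T4: A_4

The polynomial f is an irreducible sextic over Q, so G = Gal(f/Q) is one of the 16 transitive subgroups 6T1, ..., 6T16 of S_6. The discriminant of f is 153664 = 392^2, a perfect square, so G is contained in A_6. The transitive groups of degree 6 contained in A_6 are: A_4 (6T4, order 12), S_4 (6T7, order 24), (C_3 x C_3) : C_4 (6T10, order 36), PSL(2,5) (6T12, order 60), A_6 (6T15, order 360). By Dedekind's theorem, for a prime p not dividing disc(f) the degrees of the irreducible factors of f mod p form the cycle type of an element of G. Factoring f modulo the 33 such primes p <= 149 (skipping 2, 7, which divide the discriminant), each new pattern first appears at: mod 3: f = (x^3 + 2x + 1)(x^3 + 2x + 2), pattern 3+3; mod 13: f = (x + 5)(x + 6)(x^2 + 11x + 6)(x^2 + 11x + 7), pattern 2+2+1+1. No other pattern occurs in this range, so the set of observed cycle types is {3+3, 2+2+1+1}. The candidates containing elements of all these cycle types are A_4 (6T4) of order 12, S_4 (6T7) of order 24, (C_3 x C_3) : C_4 (6T10) of order 36, PSL(2,5) (6T12) of order 60, A_6 (6T15) of order 360; the others are excluded. The observed types are precisely the cycle types that occur in A_4 (6T4) (apart from the identity). Each of the other remaining candidates has further cycle types, and by the Chebotarev density theorem the matching factorization patterns would occur for a proportion of primes equal to their share of the group: S_4 (6T7) additionally contains elements of type 4+2 (6 of its 24 elements, about 25% of primes); (C_3 x C_3) : C_4 (6T10) additionally contains elements of type 4+2, 3+1+1+1 (22 of its 36 elements, about 61% of primes); PSL(2,5) (6T12) additionally contains elements of type 5+1 (24 of its 60 elements, about 40% of primes); A_6 (6T15) additionally contains elements of type 5+1, 4+2, 3+1+1+1 (274 of its 360 elements, about 76% of primes). None of the 33 primes tested shows any such pattern (for each of these groups the chance of that is below 10^-4), which rules them out. Hence G = A_4 (6T4), of order 12.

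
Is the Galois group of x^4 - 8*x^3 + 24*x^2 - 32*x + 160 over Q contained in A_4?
Yes

The polynomial is irreducible of degree 4 over Q. Its discriminant is 764411904 = 27648^2, a perfect square. A Galois group lies in the alternating group exactly when the discriminant is a square in Q, so the Galois group (V_4) is contained in A_4.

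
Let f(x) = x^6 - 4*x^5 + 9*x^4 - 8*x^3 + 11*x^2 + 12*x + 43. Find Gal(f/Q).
6T1: C_6

The polynomial f is an irreducible sextic over Q, so G = Gal(f/Q) is one of the 16 transitive subgroups 6T1, ..., 6T16 of S_6. The discriminant of f is -18046378835968, which is not a perfect square, so G is not contained in A_6. The transitive groups of degree 6 not contained in A_6 are: C_6 (6T1, order 6), S_3 (6T2, order 6), D_6 (6T3, order 12), C_3 x S_3 (6T5, order 18), A_4 x C_2 (6T6, order 24), S_4 (6T8, order 24), S_3 x S_3 (6T9, order 36), S_4 x C_2 (6T11, order 48), (S_3 x S_3) : C_2 (6T13, order 72), PGL(2,5) (6T14, order 120), S_6 (6T16, order 720). By Dedekind's theorem, for a prime p not dividing disc(f) the degrees of the irreducible factors of f mod p form the cycle type of an element of G. Factoring f modulo the 37 such primes p <= 167 (skipping 2, 7, which divide the discriminant), each new pattern first appears at: mod 3: f = (x^6 + 2x^5 + x^3 + 2x^2 + 1), pattern 6; mod 11: f = (x^3 + 10x + 3)(x^3 + 7x^2 + 10x + 7), pattern 3+3; mod 13: f = (x^2 + 4x + 12)(x^2 + 8x + 8)(x^2 + 10x + 6), pattern 2+2+2; mod 29: f = (x + 7)(x + 9)(x + 11)(x + 14)(x + 17)(x + 25), pattern 1+1+1+1+1+1. No other pattern occurs in this range, so the set of observed cycle types is {6, 3+3, 2+2+2, 1+1+1+1+1+1}. The candidates containing elements of all these cycle types are C_6 (6T1) of order 6, D_6 (6T3) of order 12, C_3 x S_3 (6T5) of order 18, A_4 x C_2 (6T6) of order 24, S_3 x S_3 (6T9) of order 36, S_4 x C_2 (6T11) of order 48, (S_3 x S_3) : C_2 (6T13) of order 72, PGL(2,5) (6T14) of order 120, S_6 (6T16) of order 720; the others are excluded. The observed types are precisely the cycle types that occur in C_6 (6T1). Each of the other remaining candidates has further cycle types, and by the Chebotarev density theorem the matching factorization patterns would occur for a proportion of primes equal to their share of the group: D_6 (6T3) additionally contains elements of type 2+2+1+1 (3 of its 12 elements, about 25% of primes); C_3 x S_3 (6T5) additionally contains elements of type 3+1+1+1 (4 of its 18 elements, about 22% of primes); A_4 x C_2 (6T6) additionally contains elements of type 2+2+1+1, 2+1+1+1+1 (6 of its 24 elements, about 25% of primes); S_3 x S_3 (6T9) additionally contains elements of type 3+1+1+1, 2+2+1+1 (13 of its 36 elements, about 36% of primes); S_4 x C_2 (6T11) additionally contains elements of type 4+2, 4+1+1, 2+2+1+1, 2+1+1+1+1 (24 of its 48 elements, about 50% of primes); (S_3 x S_3) : C_2 (6T13) additionally contains elements of type 4+2, 3+2+1, 3+1+1+1, 2+2+1+1, 2+1+1+1+1 (49 of its 72 elements, about 68% of primes); PGL(2,5) (6T14) additionally contains elements of type 5+1, 4+1+1, 2+2+1+1 (69 of its 120 elements, about 58% of primes); S_6 (6T16) additionally contains elements of type 5+1, 4+2, 4+1+1, 3+2+1, 3+1+1+1, 2+2+1+1, 2+1+1+1+1 (544 of its 720 elements, about 76% of primes). None of the 37 primes tested shows any such pattern (for each of these groups the chance of that is below 10^-4), which rules them out. Hence G = C_6 (6T1), of order 6.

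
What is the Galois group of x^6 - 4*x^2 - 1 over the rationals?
The polynomial f is an irreducible sextic over Q, so G = Gal(f/Q) is one of the 16 transitive subgroups 6T1, ..., 6T16 of S_6. The discriminant of f is 3356224 = 1832^2, a perfect square, so G is contained in A_6. The transitive groups of degree 6 contained in A_6 are: A_4 (6T4, order 12), S_4 (6T7, order 24), (C_3 x C_3) : C_4 (6T10, order 36), PSL(2,5) (6T12, order 60), A_6 (6T15, order 360). By Dedekind's theorem, for a prime p not dividing disc(f) the degrees of the irreducible factors of f mod p form the cycle type of an element of G. Factoring f modulo the 79 such primes p <= 419 (skipping 2, 229, which divide the discriminant), each new pattern first appears at: mod 3: f = (x^3 + x^2 + 2x + 1)(x^3 + 2x^2 + 2x + 2), pattern 3+3; mod 7: f = (x^2 + 4)(x^4 + 3x^2 + 5), pattern 4+2; mod 23: f = (x + 9)(x + 14)(x^2 + x + 18)(x^2 + 22x + 18), pattern 2+2+1+1; mod 193: f = (x + 87)(x + 90)(x + 93)(x + 100)(x + 103)(x + 106), pattern 1+1+1+1+1+1. No other pattern occurs in this range, so the set of observed cycle types is {3+3, 4+2, 2+2+1+1, 1+1+1+1+1+1}. The candidates containing elements of all these cycle types are S_4 (6T7) of order 24, (C_3 x C_3) : C_4 (6T10) of order 36, A_6 (6T15) of order 360; the others are excluded. The observed types are precisely the cycle types that occur in S_4 (6T7). Each of the other remaining candidates has further cycle types, and by the Chebotarev density theorem the matching factorization patterns would occur for a proportion of primes equal to their share of the group: (C_3 x C_3) : C_4 (6T10) additionally contains elements of type 3+1+1+1 (4 of its 36 elements, about 11% of primes); A_6 (6T15) additionally contains elements of type 5+1, 3+1+1+1 (184 of its 360 elements, about 51% of primes). None of the 79 primes tested shows any such pattern (for each of these groups the chance of that is below 10^-4), which rules them out. Hence G = S_4 (6T7), of order 24.

S_4, S_4(6d), the S_4-action on 6 points inside A_6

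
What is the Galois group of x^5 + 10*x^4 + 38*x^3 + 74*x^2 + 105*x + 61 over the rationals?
S_5 (also written S5)

The polynomial f is an irreducible quintic over Q, so G = Gal(f/Q) is a transitive subgroup of S_5: one of C_5 (5T1, order 5), D_5 (5T2, order 10), F_20 (5T3, order 20), A_5 (5T4, order 60) or S_5 (5T5, order 120). The discriminant of f is 6973049989, which is not a perfect square, so G is not contained in A_5. The transitive groups of degree 5 not contained in A_5 are: F_20 (5T3, order 20), S_5 (5T5, order 120). By Dedekind's theorem, for a prime p not dividing disc(f) the degrees of the irreducible factors of f mod p form the cycle type of an element of G. Factoring f modulo the first such prime p = 2, each new pattern first appears at: mod 2: f = (x^2 + x + 1)(x^3 + x^2 + 1), pattern 3+2. No other pattern occurs in this range, so the set of observed cycle types is {3+2}. Among the candidates above, the only group containing elements of all these cycle types is S_5 (5T5) — F_20 (5T3) lacks at least one of them. Hence G = S_5 (5T5), of order 120.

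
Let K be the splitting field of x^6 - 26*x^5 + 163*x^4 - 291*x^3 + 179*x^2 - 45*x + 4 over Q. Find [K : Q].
The degree of the splitting field over Q equals the order of the Galois group, so first determine the group. The polynomial f is an irreducible sextic over Q, so G = Gal(f/Q) is one of the 16 transitive subgroups 6T1, ..., 6T16 of S_6. The discriminant of f is 30991489 = 5567^2, a perfect square, so G is contained in A_6. The transitive groups of degree 6 contained in A_6 are: A_4 (6T4, order 12), S_4 (6T7, order 24), (C_3 x C_3) : C_4 (6T10, order 36), PSL(2,5) (6T12, order 60), A_6 (6T15, order 360). By Dedekind's theorem, for a prime p not dividing disc(f) the degrees of the irreducible factors of f mod p form the cycle type of an element of G. Factoring f modulo the 21 such primes p <= 79 (skipping 19, which divides the discriminant), each new pattern first appears at: mod 2: f = (x)(x^5 + x^3 + x^2 + x + 1), pattern 5+1; mod 7: f = (x^3 + 4x^2 + 3x + 3)(x^3 + 5x^2 + 6), pattern 3+3; mod 61: f = (x + 46)(x + 52)(x^2 + 3x + 15)(x^2 + 56x + 41), pattern 2+2+1+1. No other pattern occurs in this range, so the set of observed cycle types is {5+1, 3+3, 2+2+1+1}. The candidates containing elements of all these cycle types are PSL(2,5) (6T12) of order 60, A_6 (6T15) of order 360; the others are excluded. The observed types are precisely the cycle types that occur in PSL(2,5) (6T12) (apart from the identity). Each of the other remaining candidates has further cycle types, and by the Chebotarev density theorem the matching factorization patterns would occur for a proportion of primes equal to their share of the group: A_6 (6T15) additionally contains elements of type 4+2, 3+1+1+1 (130 of its 360 elements, about 36% of primes). None of the 21 primes tested shows any such pattern (for each of these groups the chance of that is below 10^-4), which rules them out. Hence G = PSL(2,5) (6T12), of order 60. The Galois group PSL(2,5) (6T12) has order 60, so the splitting field has degree 60 over Q.

60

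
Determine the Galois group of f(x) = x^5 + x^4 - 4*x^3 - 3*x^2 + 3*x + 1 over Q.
The polynomial f is an irreducible quintic over Q, so G = Gal(f/Q) is a transitive subgroup of S_5: one of C_5 (5T1, order 5), D_5 (5T2, order 10), F_20 (5T3, order 20), A_5 (5T4, order 60) or S_5 (5T5, order 120). The discriminant of f is 14641 = 121^2, a perfect square, so G is contained in A_5. The transitive groups of degree 5 contained in A_5 are: C_5 (5T1, order 5), D_5 (5T2, order 10), A_5 (5T4, order 60). By Dedekind's theorem, for a prime p not dividing disc(f) the degrees of the irreducible factors of f mod p form the cycle type of an element of G. Factoring f modulo the 14 such primes p <= 47 (skipping 11, which divides the discriminant), each new pattern first appears at: mod 2: f = (x^5 + x^4 + x^2 + x + 1), pattern 5; mod 23: f = (x + 9)(x + 12)(x + 13)(x + 17)(x + 19), pattern 1+1+1+1+1. No other pattern occurs in this range, so the set of observed cycle types is {5, 1+1+1+1+1}. The candidates containing elements of all these cycle types are C_5 (5T1) of order 5, D_5 (5T2) of order 10, A_5 (5T4) of order 60; the others are excluded. The observed types are precisely the cycle types that occur in C_5 (5T1). Each of the other remaining candidates has further cycle types, and by the Chebotarev density theorem the matching factorization patterns would occur for a proportion of primes equal to their share of the group: D_5 (5T2) additionally contains elements of type 2+2+1 (5 of its 10 elements, about 50% of primes); A_5 (5T4) additionally contains elements of type 3+1+1, 2+2+1 (35 of its 60 elements, about 58% of primes). None of the 14 primes tested shows any such pattern (for each of these groups the chance of that is below 10^-4), which rules them out. Hence G = C_5 (5T1), of order 5.

C_5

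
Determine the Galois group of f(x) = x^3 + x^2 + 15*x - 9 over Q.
The polynomial is an irreducible cubic over Q and its discriminant is -17856, which is not a perfect square. For an irreducible cubic, a non-square discriminant gives Galois group S_3.

S_3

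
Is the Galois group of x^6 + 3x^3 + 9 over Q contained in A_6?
No

The polynomial is irreducible of degree 6 over Q. Its discriminant is -1162261467, which is not a perfect square. A Galois group lies in the alternating group exactly when the discriminant is a square in Q, so the Galois group (C_3 x S_3) is not contained in A_6.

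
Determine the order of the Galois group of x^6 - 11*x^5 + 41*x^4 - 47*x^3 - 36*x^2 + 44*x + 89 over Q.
The degree of the splitting field over Q equals the order of the Galois group, so first determine the group. The polynomial f is an irreducible sextic over Q, so G = Gal(f/Q) is one of the 16 transitive subgroups 6T1, ..., 6T16 of S_6. The discriminant of f is 1064390625 = 32625^2, a perfect square, so G is contained in A_6. The transitive groups of degree 6 contained in A_6 are: A_4 (6T4, order 12), S_4 (6T7, order 24), (C_3 x C_3) : C_4 (6T10, order 36), PSL(2,5) (6T12, order 60), A_6 (6T15, order 360). By Dedekind's theorem, for a prime p not dividing disc(f) the degrees of the irreducible factors of f mod p form the cycle type of an element of G. Factoring f modulo the 19 such primes p <= 79 (skipping 3, 5, 29, which divide the discriminant), each new pattern first appears at: mod 2: f = (x^2 + x + 1)(x^4 + x + 1), pattern 4+2; mod 11: f = (x^3 + 5x^2 + 6x + 1)(x^3 + 6x^2 + 5x + 1), pattern 3+3; mod 19: f = (x + 6)(x + 10)(x^2 + 2x + 12)(x^2 + 9x + 3), pattern 2+2+1+1; mod 61: f = (x + 3)(x + 7)(x + 54)(x^3 + 47x^2 + 10x + 55), pattern 3+1+1+1. No other pattern occurs in this range, so the set of observed cycle types is {4+2, 3+3, 2+2+1+1, 3+1+1+1}. The candidates containing elements of all these cycle types are (C_3 x C_3) : C_4 (6T10) of order 36, A_6 (6T15) of order 360; the others are excluded. The observed types are precisely the cycle types that occur in (C_3 x C_3) : C_4 (6T10) (apart from the identity). Each of the other remaining candidates has further cycle types, and by the Chebotarev density theorem the matching factorization patterns would occur for a proportion of primes equal to their share of the group: A_6 (6T15) additionally contains elements of type 5+1 (144 of its 360 elements, about 40% of primes). None of the 19 primes tested shows any such pattern (for each of these groups the chance of that is below 10^-4), which rules them out. Hence G = (C_3 x C_3) : C_4 (6T10), of order 36. The Galois group (C_3 x C_3) : C_4 (6T10) has order 36, so the splitting field has degree 36 over Q.

36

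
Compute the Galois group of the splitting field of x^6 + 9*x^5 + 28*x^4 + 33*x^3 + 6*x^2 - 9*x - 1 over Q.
The polynomial f is an irreducible sextic over Q, so G = Gal(f/Q) is one of the 16 transitive subgroups 6T1, ..., 6T16 of S_6. The discriminant of f is 810448, which is not a perfect square, so G is not contained in A_6. The transitive groups of degree 6 not contained in A_6 are: C_6 (6T1, order 6), S_3 (6T2, order 6), D_6 (6T3, order 12), C_3 x S_3 (6T5, order 18), A_4 x C_2 (6T6, order 24), S_4 (6T8, order 24), S_3 x S_3 (6T9, order 36), S_4 x C_2 (6T11, order 48), (S_3 x S_3) : C_2 (6T13, order 72), PGL(2,5) (6T14, order 120), S_6 (6T16, order 720). By Dedekind's theorem, for a prime p not dividing disc(f) the degrees of the irreducible factors of f mod p form the cycle type of an element of G. Factoring f modulo the 23 such primes p <= 97 (skipping 2, 37, which divide the discriminant), each new pattern first appears at: mod 3: f = (x^3 + x^2 + x + 2)(x^3 + 2x^2 + x + 1), pattern 3+3; mod 5: f = (x^2 + 2x + 3)(x^2 + 3x + 3)(x^2 + 4x + 1), pattern 2+2+2; mod 67: f = (x + 4)(x + 20)(x + 32)(x + 38)(x + 50)(x + 66), pattern 1+1+1+1+1+1. No other pattern occurs in this range, so the set of observed cycle types is {3+3, 2+2+2, 1+1+1+1+1+1}. The candidates containing elements of all these cycle types are C_6 (6T1) of order 6, S_3 (6T2) of order 6, D_6 (6T3) of order 12, C_3 x S_3 (6T5) of order 18, A_4 x C_2 (6T6) of order 24, S_4 (6T8) of order 24, S_3 x S_3 (6T9) of order 36, S_4 x C_2 (6T11) of order 48, (S_3 x S_3) : C_2 (6T13) of order 72, PGL(2,5) (6T14) of order 120, S_6 (6T16) of order 720; the others are excluded. The observed types are precisely the cycle types that occur in S_3 (6T2). Each of the other remaining candidates has further cycle types, and by the Chebotarev density theorem the matching factorization patterns would occur for a proportion of primes equal to their share of the group: C_6 (6T1) additionally contains elements of type 6 (2 of its 6 elements, about 33% of primes); D_6 (6T3) additionally contains elements of type 6, 2+2+1+1 (5 of its 12 elements, about 42% of primes); C_3 x S_3 (6T5) additionally contains elements of type 6, 3+1+1+1 (10 of its 18 elements, about 56% of primes); A_4 x C_2 (6T6) additionally contains elements of type 6, 2+2+1+1, 2+1+1+1+1 (14 of its 24 elements, about 58% of primes); S_4 (6T8) additionally contains elements of type 4+1+1, 2+2+1+1 (9 of its 24 elements, about 38% of primes); S_3 x S_3 (6T9) additionally contains elements of type 6, 3+1+1+1, 2+2+1+1 (25 of its 36 elements, about 69% of primes); S_4 x C_2 (6T11) additionally contains elements of type 6, 4+2, 4+1+1, 2+2+1+1, 2+1+1+1+1 (32 of its 48 elements, about 67% of primes); (S_3 x S_3) : C_2 (6T13) additionally contains elements of type 6, 4+2, 3+2+1, 3+1+1+1, 2+2+1+1, 2+1+1+1+1 (61 of its 72 elements, about 85% of primes); PGL(2,5) (6T14) additionally contains elements of type 6, 5+1, 4+1+1, 2+2+1+1 (89 of its 120 elements, about 74% of primes); S_6 (6T16) additionally contains elements of type 6, 5+1, 4+2, 4+1+1, 3+2+1, 3+1+1+1, 2+2+1+1, 2+1+1+1+1 (664 of its 720 elements, about 92% of primes). None of the 23 primes tested shows any such pattern (for each of these groups the chance of that is below 10^-4), which rules them out. Hence G = S_3 (6T2), of order 6.

S_3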